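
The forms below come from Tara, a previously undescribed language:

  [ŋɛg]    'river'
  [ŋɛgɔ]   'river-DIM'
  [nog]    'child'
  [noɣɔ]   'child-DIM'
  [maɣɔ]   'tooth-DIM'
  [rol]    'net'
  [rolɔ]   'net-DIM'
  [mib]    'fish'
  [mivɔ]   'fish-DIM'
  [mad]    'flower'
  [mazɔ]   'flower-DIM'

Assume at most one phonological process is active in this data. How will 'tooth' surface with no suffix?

The stem for 'child' ends in [g] in [nog] but [ɣ] in [noɣɔ].
Compare 'river', with invariant [g] in [ŋɛg] and [ŋɛgɔ]: an analysis with underlying /g/ and a rule producing [ɣ] before the DIM suffix would wrongly predict alternation here too.
The underlying segment must be /ɣ/; voiced fricatives become stops word-finally, yielding [g] there.
The one attested form of 'tooth', [maɣɔ], shows underlying /maɣ/. Applying the same rule word-finally gives [mag].

[mag]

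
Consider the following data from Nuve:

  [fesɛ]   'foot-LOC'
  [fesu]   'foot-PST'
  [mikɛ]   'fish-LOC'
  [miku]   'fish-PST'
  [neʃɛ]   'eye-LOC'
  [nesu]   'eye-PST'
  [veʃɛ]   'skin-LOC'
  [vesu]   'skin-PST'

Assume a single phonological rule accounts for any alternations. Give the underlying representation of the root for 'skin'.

The stem for 'skin' ends in [ʃ] in [veʃɛ] but [s] in [vesu].
Compare 'foot', with invariant [s] in [fesɛ] and [fesu]: an analysis with underlying /s/ and a rule producing [ʃ] before the LOC suffix would wrongly predict alternation here too.
The alternation reflects depalatalization: palato-alveolar /ʃ/ becomes [s] when no front vowel follows. /ʃ/ is underlying.

/veʃ/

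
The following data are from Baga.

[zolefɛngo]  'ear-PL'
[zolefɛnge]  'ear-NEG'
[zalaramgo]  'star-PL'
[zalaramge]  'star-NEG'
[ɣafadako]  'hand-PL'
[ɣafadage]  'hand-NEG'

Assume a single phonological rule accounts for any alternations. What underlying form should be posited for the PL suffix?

/-ko/

The PL morpheme has two allomorphs, [-go] and [-ko].
The NEG suffix, which begins with [g], is invariant after every stem; so [g] is not altered by any rule here.
So the underlying form is /-ko/, and voiceless stops become voiced after a nasal.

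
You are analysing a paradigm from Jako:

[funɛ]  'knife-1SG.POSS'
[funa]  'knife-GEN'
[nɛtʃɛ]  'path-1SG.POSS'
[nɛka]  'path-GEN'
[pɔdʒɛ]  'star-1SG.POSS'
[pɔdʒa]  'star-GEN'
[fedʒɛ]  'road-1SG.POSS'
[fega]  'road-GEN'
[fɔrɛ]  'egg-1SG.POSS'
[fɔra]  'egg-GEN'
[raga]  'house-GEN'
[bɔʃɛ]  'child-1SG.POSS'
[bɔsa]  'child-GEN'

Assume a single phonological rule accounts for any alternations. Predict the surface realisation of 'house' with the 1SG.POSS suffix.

The stem for 'road' ends in [dʒ] in [fedʒɛ] but [g] in [fega].
But 'star' keeps [dʒ] in both environments ([pɔdʒɛ], [pɔdʒa]), so there is no rule changing /dʒ/ to [g] before the GEN suffix.
So /g/ is underlying, and a rule of palatalization before a front vowel — /k/, /g/ and /s/ become palato-alveolar [tʃ], [dʒ] and [ʃ] before a front vowel — gives [dʒ].
The one attested form of 'house', [raga], shows underlying /rag/. Applying the same rule before a front vowel gives [radʒɛ].

[radʒɛ]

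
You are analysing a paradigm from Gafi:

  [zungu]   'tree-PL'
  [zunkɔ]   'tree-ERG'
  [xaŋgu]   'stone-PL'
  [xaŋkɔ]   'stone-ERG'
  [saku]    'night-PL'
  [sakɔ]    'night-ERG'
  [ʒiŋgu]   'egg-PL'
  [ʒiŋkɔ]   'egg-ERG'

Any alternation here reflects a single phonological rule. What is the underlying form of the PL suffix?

/-gu/

The PL suffix surfaces as [-gu] and [-ku], depending on the final segment of the stem.
The ERG suffix, which begins with [k], is invariant after every stem; so [k] is not altered by any rule here.
The PL suffix is therefore /-gu/ underlyingly, with post-vocalic devoicing: voiced stops become voiceless after a vowel.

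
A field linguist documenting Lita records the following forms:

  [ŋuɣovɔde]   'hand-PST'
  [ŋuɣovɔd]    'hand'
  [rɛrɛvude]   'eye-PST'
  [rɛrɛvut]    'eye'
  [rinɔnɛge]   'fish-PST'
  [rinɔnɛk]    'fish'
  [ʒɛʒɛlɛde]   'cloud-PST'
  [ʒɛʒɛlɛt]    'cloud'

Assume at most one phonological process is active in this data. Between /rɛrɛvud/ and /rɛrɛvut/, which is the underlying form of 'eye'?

In [rɛrɛvude] and [rɛrɛvut] the final segment of 'eye' alternates: [d] ~ [t].
If /d/ were underlying and a rule turned it into [t] in isolation, 'hand' would also alternate; but it has [d] in both [ŋuɣovɔde] and [ŋuɣovɔd].
So /t/ is underlying, and a rule of intervocalic voicing — voiceless stops become voiced between vowels — gives [d].

/rɛrɛvut/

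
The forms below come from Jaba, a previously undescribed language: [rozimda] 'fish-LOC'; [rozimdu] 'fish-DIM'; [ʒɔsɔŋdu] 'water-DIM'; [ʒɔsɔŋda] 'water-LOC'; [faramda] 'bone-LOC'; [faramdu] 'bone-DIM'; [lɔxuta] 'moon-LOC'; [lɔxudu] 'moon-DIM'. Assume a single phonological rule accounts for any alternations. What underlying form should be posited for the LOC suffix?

/-ta/

The LOC suffix surfaces as [-da] and [-ta], depending on the final segment of the stem.
By contrast the DIM suffix keeps its initial [d] throughout — that segment must be underlying.
The LOC suffix is therefore /-ta/ underlyingly, with post-nasal voicing: voiceless stops become voiced after a nasal.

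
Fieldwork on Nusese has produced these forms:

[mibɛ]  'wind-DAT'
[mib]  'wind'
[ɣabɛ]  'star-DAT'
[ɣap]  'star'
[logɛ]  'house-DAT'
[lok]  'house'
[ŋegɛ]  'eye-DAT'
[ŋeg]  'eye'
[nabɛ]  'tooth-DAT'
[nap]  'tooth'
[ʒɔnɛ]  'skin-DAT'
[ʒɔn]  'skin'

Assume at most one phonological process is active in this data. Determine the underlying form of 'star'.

/ɣap/

'star' shows [b] ~ [p] at the end of the stem ([ɣabɛ] vs [ɣap]).
If /b/ were underlying and a rule turned it into [p] in isolation, 'wind' would also alternate; but it has [b] in both [mibɛ] and [mib].
The alternation reflects intervocalic voicing: voiceless stops become voiced between vowels. /p/ is underlying.
So 'star' = /ɣap/.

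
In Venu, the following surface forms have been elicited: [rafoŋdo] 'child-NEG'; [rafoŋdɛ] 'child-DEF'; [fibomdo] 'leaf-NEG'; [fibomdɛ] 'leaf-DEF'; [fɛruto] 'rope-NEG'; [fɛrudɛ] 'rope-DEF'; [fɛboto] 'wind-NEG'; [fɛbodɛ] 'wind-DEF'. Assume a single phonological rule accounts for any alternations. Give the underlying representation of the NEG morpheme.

The NEG suffix surfaces as [-do] and [-to], depending on the final segment of the stem.
By contrast the DEF suffix keeps its initial [d] throughout — that segment must be underlying.
So the underlying form is /-to/, and voiceless stops become voiced after a nasal.

/-to/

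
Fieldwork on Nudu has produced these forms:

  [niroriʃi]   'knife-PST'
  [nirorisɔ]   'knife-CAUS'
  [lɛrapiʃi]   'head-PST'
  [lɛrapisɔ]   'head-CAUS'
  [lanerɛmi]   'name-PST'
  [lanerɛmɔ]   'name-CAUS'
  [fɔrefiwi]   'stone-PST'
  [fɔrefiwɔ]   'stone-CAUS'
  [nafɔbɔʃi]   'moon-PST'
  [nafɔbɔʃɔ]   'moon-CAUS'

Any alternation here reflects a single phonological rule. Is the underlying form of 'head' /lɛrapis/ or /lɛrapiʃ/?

/lɛrapis/

'head' shows [ʃ] ~ [s] at the end of the stem ([lɛrapiʃi] vs [lɛrapisɔ]).
But 'moon' keeps [ʃ] in both environments ([nafɔbɔʃi], [nafɔbɔʃɔ]), so there is no rule changing /ʃ/ to [s] before the CAUS suffix.
Therefore /s/ is basic and [ʃ] is derived by palatalization before a front vowel (/s/ becomes palato-alveolar [ʃ] before a front vowel).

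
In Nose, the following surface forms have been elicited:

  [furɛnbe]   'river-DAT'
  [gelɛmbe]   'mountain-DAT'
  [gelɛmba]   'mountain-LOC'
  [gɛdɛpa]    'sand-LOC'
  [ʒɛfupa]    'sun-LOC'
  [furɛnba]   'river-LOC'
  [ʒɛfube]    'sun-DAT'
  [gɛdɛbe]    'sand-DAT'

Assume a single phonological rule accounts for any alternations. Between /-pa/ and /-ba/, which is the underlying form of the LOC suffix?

The LOC morpheme has two allomorphs, [-ba] and [-pa].
By contrast the DAT suffix keeps its initial [b] throughout — that segment must be underlying.
The LOC suffix is therefore /-pa/ underlyingly, with post-nasal voicing: voiceless stops become voiced after a nasal.

/-pa/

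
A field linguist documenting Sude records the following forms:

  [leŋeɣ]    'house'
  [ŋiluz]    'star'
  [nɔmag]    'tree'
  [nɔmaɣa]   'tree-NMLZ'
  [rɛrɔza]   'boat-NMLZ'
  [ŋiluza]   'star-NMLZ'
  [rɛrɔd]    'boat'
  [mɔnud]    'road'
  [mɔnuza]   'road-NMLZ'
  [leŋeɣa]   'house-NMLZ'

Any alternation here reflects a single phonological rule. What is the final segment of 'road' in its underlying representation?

/d/

In [mɔnuza] and [mɔnud] the final segment of 'road' alternates: [z] ~ [d].
But 'star' keeps [z] in both environments ([ŋiluza], [ŋiluz]), so there is no rule changing /z/ to [d] in isolation.
The alternation reflects intervocalic spirantization: voiced stops become fricatives between vowels. /d/ is underlying.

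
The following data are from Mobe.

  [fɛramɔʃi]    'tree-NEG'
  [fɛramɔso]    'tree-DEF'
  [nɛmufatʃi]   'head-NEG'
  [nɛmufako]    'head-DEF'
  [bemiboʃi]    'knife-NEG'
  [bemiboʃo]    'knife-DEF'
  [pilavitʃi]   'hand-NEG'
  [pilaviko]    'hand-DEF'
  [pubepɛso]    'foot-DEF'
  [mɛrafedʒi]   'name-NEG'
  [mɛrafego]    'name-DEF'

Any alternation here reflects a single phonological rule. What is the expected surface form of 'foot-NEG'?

In [fɛramɔʃi] and [fɛramɔso] the final segment of 'tree' alternates: [ʃ] ~ [s].
If /ʃ/ were underlying and a rule turned it into [s] before the DEF suffix, 'knife' would also alternate; but it has [ʃ] in both [bemiboʃi] and [bemiboʃo].
The underlying segment must be /s/; /k/, /g/ and /s/ become palato-alveolar [tʃ], [dʒ] and [ʃ] before a front vowel, yielding [ʃ] there.
From [pubepɛso] the stem 'foot' is /pubepɛs/; before a front vowel this yields [pubepɛʃi].

[pubepɛʃi]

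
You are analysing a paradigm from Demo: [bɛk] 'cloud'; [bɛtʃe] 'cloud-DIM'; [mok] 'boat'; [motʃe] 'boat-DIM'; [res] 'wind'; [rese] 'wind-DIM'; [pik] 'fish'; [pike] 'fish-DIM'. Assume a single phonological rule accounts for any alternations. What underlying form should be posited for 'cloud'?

/bɛtʃ/

In [bɛk] and [bɛtʃe] the final segment of 'cloud' alternates: [k] ~ [tʃ].
Compare 'fish', with invariant [k] in [pik] and [pike]: an analysis with underlying /k/ and a rule producing [tʃ] before the DIM suffix would wrongly predict alternation here too.
So /tʃ/ is underlying, and a rule of depalatalization — palato-alveolar /tʃ/ becomes [k] when no front vowel follows — gives [k].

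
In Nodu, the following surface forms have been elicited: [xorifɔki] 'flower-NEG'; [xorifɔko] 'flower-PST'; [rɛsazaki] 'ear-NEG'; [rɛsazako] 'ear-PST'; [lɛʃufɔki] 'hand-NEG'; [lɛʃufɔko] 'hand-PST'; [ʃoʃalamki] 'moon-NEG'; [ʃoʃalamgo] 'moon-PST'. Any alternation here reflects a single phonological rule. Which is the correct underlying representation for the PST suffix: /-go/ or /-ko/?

/-go/

The PST morpheme has two allomorphs, [-go] and [-ko].
The NEG suffix, which begins with [k], is invariant after every stem; so [k] is not altered by any rule here.
So the underlying form is /-go/, and voiced stops become voiceless after a vowel.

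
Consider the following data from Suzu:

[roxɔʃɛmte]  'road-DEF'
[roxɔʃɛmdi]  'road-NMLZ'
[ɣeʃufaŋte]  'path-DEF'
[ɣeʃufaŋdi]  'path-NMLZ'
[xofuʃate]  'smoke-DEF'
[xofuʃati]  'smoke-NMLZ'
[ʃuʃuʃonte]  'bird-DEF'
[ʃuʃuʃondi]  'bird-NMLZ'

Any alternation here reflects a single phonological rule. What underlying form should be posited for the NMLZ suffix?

/-di/

The NMLZ morpheme has two allomorphs, [-di] and [-ti].
By contrast the DEF suffix keeps its initial [t] throughout — that segment must be underlying.
So the underlying form is /-di/, and voiced stops become voiceless after a vowel.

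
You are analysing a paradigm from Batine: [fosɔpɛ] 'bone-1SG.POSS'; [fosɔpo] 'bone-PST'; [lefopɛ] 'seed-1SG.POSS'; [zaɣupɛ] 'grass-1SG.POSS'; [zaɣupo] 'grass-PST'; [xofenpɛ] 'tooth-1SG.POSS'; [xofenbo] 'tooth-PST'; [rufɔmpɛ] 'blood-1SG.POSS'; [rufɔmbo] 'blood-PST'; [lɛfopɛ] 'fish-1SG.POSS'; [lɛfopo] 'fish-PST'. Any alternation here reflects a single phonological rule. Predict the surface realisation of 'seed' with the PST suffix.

The PST morpheme has two allomorphs, [-bo] and [-po].
By contrast the 1SG.POSS suffix keeps its initial [p] throughout — that segment must be underlying.
The PST suffix is therefore /-bo/ underlyingly, with post-vocalic devoicing: voiced stops become voiceless after a vowel.
After 'seed', which ends in a vowel, the suffix surfaces as [-po], giving [lefopo].

[lefopo]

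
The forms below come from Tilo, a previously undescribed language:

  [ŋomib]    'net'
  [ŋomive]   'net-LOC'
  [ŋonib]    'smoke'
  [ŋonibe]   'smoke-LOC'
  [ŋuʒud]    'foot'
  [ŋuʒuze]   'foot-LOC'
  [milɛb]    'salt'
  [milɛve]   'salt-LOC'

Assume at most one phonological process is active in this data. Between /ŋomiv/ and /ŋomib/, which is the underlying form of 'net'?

/ŋomiv/

'net' shows [b] ~ [v] at the end of the stem ([ŋomib] vs [ŋomive]).
The stem 'smoke' ([ŋonib], [ŋonibe]) shows [b] unchanged in both environments, so [b] cannot be basic with [v] derived before the LOC suffix.
Therefore /v/ is basic and [b] is derived by word-final hardening (voiced fricatives become stops word-finally).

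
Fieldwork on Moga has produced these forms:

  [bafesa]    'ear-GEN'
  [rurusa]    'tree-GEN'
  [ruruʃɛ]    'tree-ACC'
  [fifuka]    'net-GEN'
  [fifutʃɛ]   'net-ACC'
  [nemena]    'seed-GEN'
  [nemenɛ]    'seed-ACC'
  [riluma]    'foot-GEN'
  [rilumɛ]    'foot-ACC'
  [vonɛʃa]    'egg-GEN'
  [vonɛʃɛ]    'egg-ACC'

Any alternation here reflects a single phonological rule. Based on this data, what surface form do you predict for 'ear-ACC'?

The stem for 'tree' ends in [s] in [rurusa] but [ʃ] in [ruruʃɛ].
The stem 'egg' ([vonɛʃa], [vonɛʃɛ]) shows [ʃ] unchanged in both environments, so [ʃ] cannot be basic with [s] derived before the GEN suffix.
The underlying segment must be /s/; /k/ and /s/ become palato-alveolar [tʃ] and [ʃ] before a front vowel, yielding [ʃ] there.
The one attested form of 'ear', [bafesa], shows underlying /bafes/. Applying the same rule before a front vowel gives [bafeʃɛ].

[bafeʃɛ]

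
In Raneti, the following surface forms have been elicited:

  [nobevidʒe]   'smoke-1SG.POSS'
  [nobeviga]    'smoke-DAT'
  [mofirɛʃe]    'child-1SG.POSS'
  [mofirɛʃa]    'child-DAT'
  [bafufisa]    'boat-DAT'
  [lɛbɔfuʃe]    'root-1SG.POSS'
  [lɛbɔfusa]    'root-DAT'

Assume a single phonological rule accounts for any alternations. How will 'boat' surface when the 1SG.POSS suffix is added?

[bafufiʃe]

The root 'root' surfaces as [lɛbɔfuʃe] and [lɛbɔfusa], with a stem-final [ʃ] ~ [s] alternation.
The stem 'child' ([mofirɛʃe], [mofirɛʃa]) shows [ʃ] unchanged in both environments, so [ʃ] cannot be basic with [s] derived before the DAT suffix.
The alternation reflects palatalization before a front vowel: /g/ and /s/ become palato-alveolar [dʒ] and [ʃ] before a front vowel. /s/ is underlying.
The one attested form of 'boat', [bafufisa], shows underlying /bafufis/. Applying the same rule before a front vowel gives [bafufiʃe].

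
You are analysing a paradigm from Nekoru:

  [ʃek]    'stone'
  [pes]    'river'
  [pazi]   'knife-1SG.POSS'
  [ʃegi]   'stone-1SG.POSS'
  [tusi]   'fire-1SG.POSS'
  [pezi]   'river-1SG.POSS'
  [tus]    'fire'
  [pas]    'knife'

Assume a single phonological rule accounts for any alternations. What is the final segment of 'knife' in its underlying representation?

The root 'knife' surfaces as [pas] and [pazi], with a stem-final [s] ~ [z] alternation.
But 'fire' keeps [s] in both environments ([tus], [tusi]), so there is no rule changing /s/ to [z] before the 1SG.POSS suffix.
Therefore /z/ is basic and [s] is derived by word-final obstruent devoicing (voiced obstruents become voiceless word-finally).

/z/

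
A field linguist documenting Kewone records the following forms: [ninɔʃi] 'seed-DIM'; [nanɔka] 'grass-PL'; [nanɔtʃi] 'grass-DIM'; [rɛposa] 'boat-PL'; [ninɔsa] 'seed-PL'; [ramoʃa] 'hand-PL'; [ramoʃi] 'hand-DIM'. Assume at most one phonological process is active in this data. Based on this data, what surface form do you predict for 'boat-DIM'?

[rɛpoʃi]

In [ninɔʃi] and [ninɔsa] the final segment of 'seed' alternates: [ʃ] ~ [s].
Compare 'hand', with invariant [ʃ] in [ramoʃi] and [ramoʃa]: an analysis with underlying /ʃ/ and a rule producing [s] before the PL suffix would wrongly predict alternation here too.
Therefore /s/ is basic and [ʃ] is derived by palatalization before a front vowel (/k/ and /s/ become palato-alveolar [tʃ] and [ʃ] before a front vowel).
From [rɛposa] the stem 'boat' is /rɛpos/; before a front vowel this yields [rɛpoʃi].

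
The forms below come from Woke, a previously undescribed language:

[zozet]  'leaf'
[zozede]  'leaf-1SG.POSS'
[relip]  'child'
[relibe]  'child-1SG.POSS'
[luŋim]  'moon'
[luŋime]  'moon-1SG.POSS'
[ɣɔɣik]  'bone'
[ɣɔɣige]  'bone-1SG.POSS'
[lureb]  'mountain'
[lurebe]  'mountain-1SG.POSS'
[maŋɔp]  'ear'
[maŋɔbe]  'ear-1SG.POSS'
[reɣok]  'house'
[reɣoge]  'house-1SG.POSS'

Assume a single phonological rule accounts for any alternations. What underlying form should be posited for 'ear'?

'ear' shows [p] ~ [b] at the end of the stem ([maŋɔp] vs [maŋɔbe]).
Compare 'mountain', with invariant [b] in [lureb] and [lurebe]: an analysis with underlying /b/ and a rule producing [p] in isolation would wrongly predict alternation here too.
Therefore /p/ is basic and [b] is derived by intervocalic voicing (voiceless stops become voiced between vowels).
Hence 'ear' is /maŋɔp/ underlyingly.

/maŋɔp/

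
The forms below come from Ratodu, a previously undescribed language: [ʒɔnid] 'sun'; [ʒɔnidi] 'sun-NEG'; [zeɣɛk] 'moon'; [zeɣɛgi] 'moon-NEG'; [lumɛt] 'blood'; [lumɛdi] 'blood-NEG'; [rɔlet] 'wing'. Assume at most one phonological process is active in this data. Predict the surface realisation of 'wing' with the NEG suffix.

The root 'blood' surfaces as [lumɛt] and [lumɛdi], with a stem-final [t] ~ [d] alternation.
But 'sun' keeps [d] in both environments ([ʒɔnid], [ʒɔnidi]), so there is no rule changing /d/ to [t] in isolation.
The alternation reflects intervocalic voicing: voiceless stops become voiced between vowels. /t/ is underlying.
The one attested form of 'wing', [rɔlet], shows underlying /rɔlet/. Applying the same rule between vowels gives [rɔledi].

[rɔledi]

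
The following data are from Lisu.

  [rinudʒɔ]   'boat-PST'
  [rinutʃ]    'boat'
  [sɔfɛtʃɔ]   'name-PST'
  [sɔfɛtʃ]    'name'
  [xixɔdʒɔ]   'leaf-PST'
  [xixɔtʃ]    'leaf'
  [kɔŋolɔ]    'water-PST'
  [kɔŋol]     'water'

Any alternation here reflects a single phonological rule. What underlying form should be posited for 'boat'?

The root 'boat' surfaces as [rinudʒɔ] and [rinutʃ], with a stem-final [dʒ] ~ [tʃ] alternation.
The stem 'name' ([sɔfɛtʃɔ], [sɔfɛtʃ]) shows [tʃ] unchanged in both environments, so [tʃ] cannot be basic with [dʒ] derived before the PST suffix.
Therefore /dʒ/ is basic and [tʃ] is derived by word-final obstruent devoicing (voiced obstruents become voiceless word-finally).
The underlying form of 'boat' is therefore /rinudʒ/.

/rinudʒ/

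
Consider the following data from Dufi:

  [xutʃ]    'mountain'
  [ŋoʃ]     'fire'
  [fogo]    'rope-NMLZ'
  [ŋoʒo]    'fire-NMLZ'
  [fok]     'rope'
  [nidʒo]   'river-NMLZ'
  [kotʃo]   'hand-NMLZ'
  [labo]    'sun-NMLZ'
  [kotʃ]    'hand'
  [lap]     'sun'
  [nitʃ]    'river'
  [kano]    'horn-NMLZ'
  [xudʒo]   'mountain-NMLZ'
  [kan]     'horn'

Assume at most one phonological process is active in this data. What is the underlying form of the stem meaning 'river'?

/nidʒ/

The root 'river' surfaces as [nidʒo] and [nitʃ], with a stem-final [dʒ] ~ [tʃ] alternation.
If /tʃ/ were underlying and a rule turned it into [dʒ] before the NMLZ suffix, 'hand' would also alternate; but it has [tʃ] in both [kotʃo] and [kotʃ].
The underlying segment must be /dʒ/; voiced obstruents become voiceless word-finally, yielding [tʃ] there.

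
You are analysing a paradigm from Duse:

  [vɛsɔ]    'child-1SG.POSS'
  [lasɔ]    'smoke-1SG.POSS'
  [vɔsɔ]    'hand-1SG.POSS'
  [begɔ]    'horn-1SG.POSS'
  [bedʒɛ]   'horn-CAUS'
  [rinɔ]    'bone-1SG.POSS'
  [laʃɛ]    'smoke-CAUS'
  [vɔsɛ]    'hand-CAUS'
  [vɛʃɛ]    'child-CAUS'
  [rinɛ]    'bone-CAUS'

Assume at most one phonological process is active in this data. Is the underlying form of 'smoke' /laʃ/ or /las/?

The stem for 'smoke' ends in [ʃ] in [laʃɛ] but [s] in [lasɔ].
Compare 'hand', with invariant [s] in [vɔsɛ] and [vɔsɔ]: an analysis with underlying /s/ and a rule producing [ʃ] before the CAUS suffix would wrongly predict alternation here too.
So /ʃ/ is underlying, and a rule of depalatalization — palato-alveolar /dʒ/ and /ʃ/ become [g] and [s] when no front vowel follows — gives [s].

/laʃ/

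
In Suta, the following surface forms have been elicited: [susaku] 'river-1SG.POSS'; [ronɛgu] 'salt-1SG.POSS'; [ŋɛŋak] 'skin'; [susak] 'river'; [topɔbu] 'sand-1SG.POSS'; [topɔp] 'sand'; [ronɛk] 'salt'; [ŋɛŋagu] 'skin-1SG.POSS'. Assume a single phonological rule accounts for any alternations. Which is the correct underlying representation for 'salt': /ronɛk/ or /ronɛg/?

The root 'salt' surfaces as [ronɛk] and [ronɛgu], with a stem-final [k] ~ [g] alternation.
The stem 'river' ([susak], [susaku]) shows [k] unchanged in both environments, so [k] cannot be basic with [g] derived before the 1SG.POSS suffix.
So /g/ is underlying, and a rule of word-final obstruent devoicing — voiced obstruents become voiceless word-finally — gives [k].

/ronɛg/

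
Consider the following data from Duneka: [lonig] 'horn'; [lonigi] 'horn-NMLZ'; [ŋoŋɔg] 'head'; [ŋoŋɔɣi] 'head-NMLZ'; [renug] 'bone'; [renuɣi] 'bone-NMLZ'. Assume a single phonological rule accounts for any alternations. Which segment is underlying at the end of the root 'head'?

The root 'head' surfaces as [ŋoŋɔg] and [ŋoŋɔɣi], with a stem-final [g] ~ [ɣ] alternation.
Compare 'horn', with invariant [g] in [lonig] and [lonigi]: an analysis with underlying /g/ and a rule producing [ɣ] before the NMLZ suffix would wrongly predict alternation here too.
So /ɣ/ is underlying, and a rule of word-final hardening — voiced fricatives become stops word-finally — gives [g].

/ɣ/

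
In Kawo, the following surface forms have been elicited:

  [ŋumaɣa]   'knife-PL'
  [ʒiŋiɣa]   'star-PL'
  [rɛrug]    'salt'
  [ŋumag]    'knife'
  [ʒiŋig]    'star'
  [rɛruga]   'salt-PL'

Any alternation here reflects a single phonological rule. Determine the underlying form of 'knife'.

In [ŋumag] and [ŋumaɣa] the final segment of 'knife' alternates: [g] ~ [ɣ].
The stem 'salt' ([rɛrug], [rɛruga]) shows [g] unchanged in both environments, so [g] cannot be basic with [ɣ] derived before the PL suffix.
So /ɣ/ is underlying, and a rule of word-final hardening — voiced fricatives become stops word-finally — gives [g].
The underlying form of 'knife' is therefore /ŋumaɣ/.

/ŋumaɣ/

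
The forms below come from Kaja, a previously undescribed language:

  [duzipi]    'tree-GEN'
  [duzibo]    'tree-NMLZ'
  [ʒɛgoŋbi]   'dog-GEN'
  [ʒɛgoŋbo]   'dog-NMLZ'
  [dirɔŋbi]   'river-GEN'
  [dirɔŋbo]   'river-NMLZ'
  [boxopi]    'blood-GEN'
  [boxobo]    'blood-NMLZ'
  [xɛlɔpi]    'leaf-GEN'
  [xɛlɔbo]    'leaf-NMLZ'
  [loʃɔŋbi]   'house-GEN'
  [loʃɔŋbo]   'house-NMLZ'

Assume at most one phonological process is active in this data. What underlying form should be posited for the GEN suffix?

/-pi/

The GEN suffix surfaces as [-bi] and [-pi], depending on the final segment of the stem.
The NMLZ suffix, which begins with [b], is invariant after every stem; so [b] is not altered by any rule here.
The GEN suffix is therefore /-pi/ underlyingly, with post-nasal voicing: voiceless stops become voiced after a nasal.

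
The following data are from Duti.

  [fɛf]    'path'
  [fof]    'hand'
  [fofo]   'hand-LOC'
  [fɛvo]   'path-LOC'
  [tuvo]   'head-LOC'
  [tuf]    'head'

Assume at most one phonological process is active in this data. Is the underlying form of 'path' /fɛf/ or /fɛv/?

The root 'path' surfaces as [fɛf] and [fɛvo], with a stem-final [f] ~ [v] alternation.
If /f/ were underlying and a rule turned it into [v] before the LOC suffix, 'hand' would also alternate; but it has [f] in both [fof] and [fofo].
Therefore /v/ is basic and [f] is derived by word-final obstruent devoicing (voiced obstruents become voiceless word-finally).

/fɛv/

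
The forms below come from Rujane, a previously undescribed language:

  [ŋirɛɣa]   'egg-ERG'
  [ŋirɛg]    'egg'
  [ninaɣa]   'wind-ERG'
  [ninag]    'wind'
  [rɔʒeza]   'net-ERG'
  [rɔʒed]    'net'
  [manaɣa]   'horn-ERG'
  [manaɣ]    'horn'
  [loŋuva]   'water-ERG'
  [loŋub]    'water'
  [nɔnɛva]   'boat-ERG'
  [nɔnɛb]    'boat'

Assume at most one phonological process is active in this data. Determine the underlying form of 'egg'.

'egg' shows [ɣ] ~ [g] at the end of the stem ([ŋirɛɣa] vs [ŋirɛg]).
If /ɣ/ were underlying and a rule turned it into [g] in isolation, 'horn' would also alternate; but it has [ɣ] in both [manaɣa] and [manaɣ].
So /g/ is underlying, and a rule of intervocalic spirantization — voiced stops become fricatives between vowels — gives [ɣ].

/ŋirɛg/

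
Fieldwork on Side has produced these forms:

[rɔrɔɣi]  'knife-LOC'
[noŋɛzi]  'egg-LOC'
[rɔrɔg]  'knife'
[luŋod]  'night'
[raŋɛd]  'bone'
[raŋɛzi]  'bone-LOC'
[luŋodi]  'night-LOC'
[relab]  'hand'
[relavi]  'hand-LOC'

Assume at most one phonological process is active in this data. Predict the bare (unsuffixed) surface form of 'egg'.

The root 'bone' surfaces as [raŋɛd] and [raŋɛzi], with a stem-final [d] ~ [z] alternation.
But 'night' keeps [d] in both environments ([luŋod], [luŋodi]), so there is no rule changing /d/ to [z] before the LOC suffix.
The alternation reflects word-final hardening: voiced fricatives become stops word-finally. /z/ is underlying.
From [noŋɛzi] the stem 'egg' is /noŋɛz/; word-finally this yields [noŋɛd].

[noŋɛd]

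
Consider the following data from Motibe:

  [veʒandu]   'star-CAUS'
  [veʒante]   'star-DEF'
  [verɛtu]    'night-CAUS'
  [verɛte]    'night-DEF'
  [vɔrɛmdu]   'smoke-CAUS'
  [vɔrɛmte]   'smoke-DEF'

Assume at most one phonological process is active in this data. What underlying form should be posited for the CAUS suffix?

The CAUS suffix surfaces as [-du] and [-tu], depending on the final segment of the stem.
The DEF suffix, which begins with [t], is invariant after every stem; so [t] is not altered by any rule here.
The CAUS suffix is therefore /-du/ underlyingly, with post-vocalic devoicing: voiced stops become voiceless after a vowel.

/-du/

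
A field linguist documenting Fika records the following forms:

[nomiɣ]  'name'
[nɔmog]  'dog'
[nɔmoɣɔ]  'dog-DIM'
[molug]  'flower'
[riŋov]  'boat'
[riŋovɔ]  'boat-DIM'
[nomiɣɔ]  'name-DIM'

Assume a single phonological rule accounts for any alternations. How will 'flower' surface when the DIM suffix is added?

In [nɔmog] and [nɔmoɣɔ] the final segment of 'dog' alternates: [g] ~ [ɣ].
If /ɣ/ were underlying and a rule turned it into [g] in isolation, 'name' would also alternate; but it has [ɣ] in both [nomiɣ] and [nomiɣɔ].
So /g/ is underlying, and a rule of intervocalic spirantization — voiced stops become fricatives between vowels — gives [ɣ].
From [molug] the stem 'flower' is /molug/; between vowels this yields [moluɣɔ].

[moluɣɔ]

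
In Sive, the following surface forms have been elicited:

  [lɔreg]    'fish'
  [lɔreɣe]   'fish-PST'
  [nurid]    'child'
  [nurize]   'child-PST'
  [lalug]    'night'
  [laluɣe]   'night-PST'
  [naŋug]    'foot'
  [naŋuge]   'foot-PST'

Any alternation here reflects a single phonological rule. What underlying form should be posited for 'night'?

/laluɣ/

The root 'night' surfaces as [lalug] and [laluɣe], with a stem-final [g] ~ [ɣ] alternation.
The stem 'foot' ([naŋug], [naŋuge]) shows [g] unchanged in both environments, so [g] cannot be basic with [ɣ] derived before the PST suffix.
So /ɣ/ is underlying, and a rule of word-final hardening — voiced fricatives become stops word-finally — gives [g].
The underlying form of 'night' is therefore /laluɣ/.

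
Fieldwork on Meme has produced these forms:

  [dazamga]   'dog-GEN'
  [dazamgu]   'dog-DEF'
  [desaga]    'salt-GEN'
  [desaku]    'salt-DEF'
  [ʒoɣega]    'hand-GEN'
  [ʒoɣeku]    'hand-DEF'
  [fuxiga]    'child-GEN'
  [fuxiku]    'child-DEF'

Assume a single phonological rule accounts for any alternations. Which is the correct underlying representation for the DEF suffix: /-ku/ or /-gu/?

/-ku/

The DEF suffix surfaces as [-gu] and [-ku], depending on the final segment of the stem.
By contrast the GEN suffix keeps its initial [g] throughout — that segment must be underlying.
So the underlying form is /-ku/, and voiceless stops become voiced after a nasal.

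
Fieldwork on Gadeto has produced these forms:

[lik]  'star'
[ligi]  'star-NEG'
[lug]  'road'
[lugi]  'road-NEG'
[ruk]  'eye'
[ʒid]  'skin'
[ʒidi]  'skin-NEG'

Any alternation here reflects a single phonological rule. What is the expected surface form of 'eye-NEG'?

[rugi]

'star' shows [k] ~ [g] at the end of the stem ([lik] vs [ligi]).
If /g/ were underlying and a rule turned it into [k] in isolation, 'road' would also alternate; but it has [g] in both [lug] and [lugi].
The alternation reflects intervocalic voicing: voiceless stops become voiced between vowels. /k/ is underlying.
The one attested form of 'eye', [ruk], shows underlying /ruk/. Applying the same rule between vowels gives [rugi].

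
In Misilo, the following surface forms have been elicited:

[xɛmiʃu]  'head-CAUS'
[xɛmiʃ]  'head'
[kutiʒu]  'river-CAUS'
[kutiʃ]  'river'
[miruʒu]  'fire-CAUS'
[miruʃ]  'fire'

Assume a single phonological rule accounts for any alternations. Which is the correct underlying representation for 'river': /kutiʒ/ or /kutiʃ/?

The stem for 'river' ends in [ʒ] in [kutiʒu] but [ʃ] in [kutiʃ].
But 'head' keeps [ʃ] in both environments ([xɛmiʃu], [xɛmiʃ]), so there is no rule changing /ʃ/ to [ʒ] before the CAUS suffix.
The alternation reflects word-final obstruent devoicing: voiced obstruents become voiceless word-finally. /ʒ/ is underlying.

/kutiʒ/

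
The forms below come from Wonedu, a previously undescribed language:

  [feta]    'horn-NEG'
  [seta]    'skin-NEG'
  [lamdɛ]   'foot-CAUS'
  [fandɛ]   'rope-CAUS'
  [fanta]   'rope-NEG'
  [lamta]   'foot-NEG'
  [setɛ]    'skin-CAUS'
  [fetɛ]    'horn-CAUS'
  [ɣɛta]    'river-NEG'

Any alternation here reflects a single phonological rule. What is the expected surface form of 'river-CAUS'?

The CAUS suffix surfaces as [-dɛ] and [-tɛ], depending on the final segment of the stem.
The NEG suffix, which begins with [t], is invariant after every stem; so [t] is not altered by any rule here.
So the underlying form is /-dɛ/, and voiced stops become voiceless after a vowel.
After 'river', which ends in a vowel, the suffix surfaces as [-tɛ], giving [ɣɛtɛ].

[ɣɛtɛ]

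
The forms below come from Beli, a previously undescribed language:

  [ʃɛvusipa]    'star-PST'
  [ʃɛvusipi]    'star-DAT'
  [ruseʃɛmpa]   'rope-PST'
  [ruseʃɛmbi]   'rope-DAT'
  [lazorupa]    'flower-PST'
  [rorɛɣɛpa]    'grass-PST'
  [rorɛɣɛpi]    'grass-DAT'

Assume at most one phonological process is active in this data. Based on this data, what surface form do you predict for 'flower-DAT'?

The DAT morpheme has two allomorphs, [-bi] and [-pi].
By contrast the PST suffix keeps its initial [p] throughout — that segment must be underlying.
The DAT suffix is therefore /-bi/ underlyingly, with post-vocalic devoicing: voiced stops become voiceless after a vowel.
After 'flower', which ends in a vowel, the suffix surfaces as [-pi], giving [lazorupi].

[lazorupi]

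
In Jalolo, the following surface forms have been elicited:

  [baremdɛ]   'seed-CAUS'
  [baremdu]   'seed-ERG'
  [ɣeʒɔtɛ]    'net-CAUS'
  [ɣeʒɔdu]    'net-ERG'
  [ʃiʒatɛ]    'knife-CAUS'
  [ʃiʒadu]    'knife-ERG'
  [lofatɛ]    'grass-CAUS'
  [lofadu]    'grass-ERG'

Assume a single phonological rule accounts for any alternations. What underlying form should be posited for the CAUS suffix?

The CAUS morpheme has two allomorphs, [-dɛ] and [-tɛ].
By contrast the ERG suffix keeps its initial [d] throughout — that segment must be underlying.
The CAUS suffix is therefore /-tɛ/ underlyingly, with post-nasal voicing: voiceless stops become voiced after a nasal.

/-tɛ/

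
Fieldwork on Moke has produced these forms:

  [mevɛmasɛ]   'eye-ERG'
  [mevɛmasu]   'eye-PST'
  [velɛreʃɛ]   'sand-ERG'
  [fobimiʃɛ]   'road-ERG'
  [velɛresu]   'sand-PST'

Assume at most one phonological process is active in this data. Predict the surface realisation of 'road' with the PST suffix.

'sand' shows [s] ~ [ʃ] at the end of the stem ([velɛresu] vs [velɛreʃɛ]).
But 'eye' keeps [s] in both environments ([mevɛmasu], [mevɛmasɛ]), so there is no rule changing /s/ to [ʃ] before the ERG suffix.
The underlying segment must be /ʃ/; palato-alveolar /ʃ/ becomes [s] when no front vowel follows, yielding [s] there.
From [fobimiʃɛ] the stem 'road' is /fobimiʃ/; when no front vowel follows this yields [fobimisu].

[fobimisu]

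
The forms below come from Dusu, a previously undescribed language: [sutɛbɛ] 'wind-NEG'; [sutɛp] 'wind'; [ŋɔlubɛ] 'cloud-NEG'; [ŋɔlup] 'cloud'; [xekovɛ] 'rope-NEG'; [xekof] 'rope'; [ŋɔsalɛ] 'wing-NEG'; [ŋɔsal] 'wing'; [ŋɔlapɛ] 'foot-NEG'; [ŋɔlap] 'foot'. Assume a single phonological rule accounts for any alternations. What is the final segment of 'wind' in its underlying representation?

'wind' shows [b] ~ [p] at the end of the stem ([sutɛbɛ] vs [sutɛp]).
Compare 'foot', with invariant [p] in [ŋɔlapɛ] and [ŋɔlap]: an analysis with underlying /p/ and a rule producing [b] before the NEG suffix would wrongly predict alternation here too.
The alternation reflects word-final obstruent devoicing: voiced obstruents become voiceless word-finally. /b/ is underlying.

/b/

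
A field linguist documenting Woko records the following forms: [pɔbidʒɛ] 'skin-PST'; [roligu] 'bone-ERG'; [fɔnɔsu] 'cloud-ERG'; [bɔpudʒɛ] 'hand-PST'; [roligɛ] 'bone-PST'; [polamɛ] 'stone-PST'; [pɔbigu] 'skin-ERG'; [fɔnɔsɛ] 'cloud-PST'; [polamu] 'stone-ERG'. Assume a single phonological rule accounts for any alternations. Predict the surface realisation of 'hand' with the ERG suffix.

[bɔpugu]

In [pɔbidʒɛ] and [pɔbigu] the final segment of 'skin' alternates: [dʒ] ~ [g].
But 'bone' keeps [g] in both environments ([roligɛ], [roligu]), so there is no rule changing /g/ to [dʒ] before the PST suffix.
Therefore /dʒ/ is basic and [g] is derived by depalatalization (palato-alveolar /dʒ/ becomes [g] when no front vowel follows).
From [bɔpudʒɛ] the stem 'hand' is /bɔpudʒ/; when no front vowel follows this yields [bɔpugu].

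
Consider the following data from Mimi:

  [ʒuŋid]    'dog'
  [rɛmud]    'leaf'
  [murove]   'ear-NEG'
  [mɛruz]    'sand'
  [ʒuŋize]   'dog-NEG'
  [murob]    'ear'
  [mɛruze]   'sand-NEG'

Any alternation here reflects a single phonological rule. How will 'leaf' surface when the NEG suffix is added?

'dog' shows [d] ~ [z] at the end of the stem ([ʒuŋid] vs [ʒuŋize]).
The stem 'sand' ([mɛruz], [mɛruze]) shows [z] unchanged in both environments, so [z] cannot be basic with [d] derived in isolation.
The alternation reflects intervocalic spirantization: voiced stops become fricatives between vowels. /d/ is underlying.
From [rɛmud] the stem 'leaf' is /rɛmud/; between vowels this yields [rɛmuze].

[rɛmuze]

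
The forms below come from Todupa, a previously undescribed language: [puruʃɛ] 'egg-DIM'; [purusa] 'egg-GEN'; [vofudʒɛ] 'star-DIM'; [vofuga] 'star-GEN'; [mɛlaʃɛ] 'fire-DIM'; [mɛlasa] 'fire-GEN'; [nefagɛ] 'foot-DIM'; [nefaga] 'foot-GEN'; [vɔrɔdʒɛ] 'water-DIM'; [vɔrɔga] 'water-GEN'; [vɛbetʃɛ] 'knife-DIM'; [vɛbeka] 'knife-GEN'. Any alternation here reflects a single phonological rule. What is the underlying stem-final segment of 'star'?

The stem for 'star' ends in [dʒ] in [vofudʒɛ] but [g] in [vofuga].
If /g/ were underlying and a rule turned it into [dʒ] before the DIM suffix, 'foot' would also alternate; but it has [g] in both [nefagɛ] and [nefaga].
The underlying segment must be /dʒ/; palato-alveolar /tʃ/, /dʒ/ and /ʃ/ become [k], [g] and [s] when no front vowel follows, yielding [g] there.

/dʒ/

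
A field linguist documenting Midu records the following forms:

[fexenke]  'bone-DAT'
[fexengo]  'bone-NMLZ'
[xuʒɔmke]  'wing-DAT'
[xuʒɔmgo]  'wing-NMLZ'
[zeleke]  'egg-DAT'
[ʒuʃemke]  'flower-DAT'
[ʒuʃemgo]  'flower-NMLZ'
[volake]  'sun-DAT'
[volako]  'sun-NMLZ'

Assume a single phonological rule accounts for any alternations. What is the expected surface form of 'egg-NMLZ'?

The NMLZ morpheme has two allomorphs, [-go] and [-ko].
By contrast the DAT suffix keeps its initial [k] throughout — that segment must be underlying.
The NMLZ suffix is therefore /-go/ underlyingly, with post-vocalic devoicing: voiced stops become voiceless after a vowel.
After 'egg', which ends in a vowel, the suffix surfaces as [-ko], giving [zeleko].

[zeleko]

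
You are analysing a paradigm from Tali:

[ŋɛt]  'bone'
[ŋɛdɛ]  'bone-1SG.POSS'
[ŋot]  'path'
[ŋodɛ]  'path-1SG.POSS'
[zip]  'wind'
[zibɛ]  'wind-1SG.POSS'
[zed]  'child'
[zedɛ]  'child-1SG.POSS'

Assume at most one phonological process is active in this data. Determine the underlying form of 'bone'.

/ŋɛt/

The root 'bone' surfaces as [ŋɛt] and [ŋɛdɛ], with a stem-final [t] ~ [d] alternation.
But 'child' keeps [d] in both environments ([zed], [zedɛ]), so there is no rule changing /d/ to [t] in isolation.
So /t/ is underlying, and a rule of intervocalic voicing — voiceless stops become voiced between vowels — gives [d].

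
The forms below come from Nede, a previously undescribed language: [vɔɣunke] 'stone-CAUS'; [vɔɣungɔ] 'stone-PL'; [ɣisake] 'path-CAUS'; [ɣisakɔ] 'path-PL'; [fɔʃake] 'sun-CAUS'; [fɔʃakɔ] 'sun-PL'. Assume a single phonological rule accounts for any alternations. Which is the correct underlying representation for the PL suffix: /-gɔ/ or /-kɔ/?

/-gɔ/

The PL suffix surfaces as [-gɔ] and [-kɔ], depending on the final segment of the stem.
By contrast the CAUS suffix keeps its initial [k] throughout — that segment must be underlying.
The PL suffix is therefore /-gɔ/ underlyingly, with post-vocalic devoicing: voiced stops become voiceless after a vowel.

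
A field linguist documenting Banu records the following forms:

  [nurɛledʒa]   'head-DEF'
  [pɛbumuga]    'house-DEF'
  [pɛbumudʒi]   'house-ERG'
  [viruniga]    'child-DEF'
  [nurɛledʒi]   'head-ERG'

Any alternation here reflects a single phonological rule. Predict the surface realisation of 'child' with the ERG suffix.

[virunidʒi]

'house' shows [g] ~ [dʒ] at the end of the stem ([pɛbumuga] vs [pɛbumudʒi]).
Compare 'head', with invariant [dʒ] in [nurɛledʒa] and [nurɛledʒi]: an analysis with underlying /dʒ/ and a rule producing [g] before the DEF suffix would wrongly predict alternation here too.
Therefore /g/ is basic and [dʒ] is derived by palatalization before a front vowel (/g/ becomes palato-alveolar [dʒ] before a front vowel).
The one attested form of 'child', [viruniga], shows underlying /virunig/. Applying the same rule before a front vowel gives [virunidʒi].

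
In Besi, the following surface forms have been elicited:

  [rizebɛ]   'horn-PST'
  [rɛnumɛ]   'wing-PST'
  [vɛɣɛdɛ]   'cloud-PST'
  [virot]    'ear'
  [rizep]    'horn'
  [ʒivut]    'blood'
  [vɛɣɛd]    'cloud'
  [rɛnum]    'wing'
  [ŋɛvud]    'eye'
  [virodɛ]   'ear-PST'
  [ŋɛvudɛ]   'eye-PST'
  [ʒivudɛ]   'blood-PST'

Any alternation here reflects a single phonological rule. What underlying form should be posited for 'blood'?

/ʒivut/

'blood' shows [t] ~ [d] at the end of the stem ([ʒivut] vs [ʒivudɛ]).
If /d/ were underlying and a rule turned it into [t] in isolation, 'eye' would also alternate; but it has [d] in both [ŋɛvud] and [ŋɛvudɛ].
Therefore /t/ is basic and [d] is derived by intervocalic voicing (voiceless stops become voiced between vowels).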